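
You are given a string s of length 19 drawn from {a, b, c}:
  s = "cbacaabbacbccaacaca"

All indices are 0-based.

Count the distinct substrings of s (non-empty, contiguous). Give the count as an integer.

161

sorted suffixes:
  #0 SA[0]=18  'a'
  #1 SA[1]=4  'aabbacbccaacaca'
  #2 SA[2]=13  'aacaca'
  #3 SA[3]=5  'abbacbccaacaca'
  #4 SA[4]=16  'aca'
  #5 SA[5]=2  'acaabbacbccaacaca'
  #6 SA[6]=14  'acaca'
  #7 SA[7]=8  'acbccaacaca'
  #8 SA[8]=1  'bacaabbacbccaacaca'
  #9 SA[9]=7  'bacbccaacaca'
  #10 SA[10]=6  'bbacbccaacaca'
  #11 SA[11]=10  'bccaacaca'
  #12 SA[12]=17  'ca'
  #13 SA[13]=3  'caabbacbccaacaca'
  #14 SA[14]=12  'caacaca'
  #15 SA[15]=15  'caca'
  #16 SA[16]=0  'cbacaabbacbccaacaca'
  #17 SA[17]=9  'cbccaacaca'
  #18 SA[18]=11  'ccaacaca'

SA = [18, 4, 13, 5, 16, 2, 14, 8, 1, 7, 6, 10, 17, 3, 12, 15, 0, 9, 11]
[i] adj suffixes → lcp
  [1] 18/4 → 1 ('a')
  [2] 4/13 → 2 ('aa')
  [3] 13/5 → 1 ('a')
  [4] 5/16 → 1 ('a')
  [5] 16/2 → 3 ('aca')
  [6] 2/14 → 3 ('aca')
  [7] 14/8 → 2 ('ac')
  [8] 8/1 → 0 ('')
  [9] 1/7 → 3 ('bac')
  [10] 7/6 → 1 ('b')
  [11] 6/10 → 1 ('b')
  [12] 10/17 → 0 ('')
  [13] 17/3 → 2 ('ca')
  [14] 3/12 → 3 ('caa')
  [15] 12/15 → 2 ('ca')
  [16] 15/0 → 1 ('c')
  [17] 0/9 → 2 ('cb')
  [18] 9/11 → 1 ('c')

n(n+1)/2 = 19·20/2 = 190
Σ LCP = 0 + 1 + 2 + 1 + 1 + 3 + 3 + 2 + 0 + 3 + 1 + 1 + 0 + 2 + 3 + 2 + 1 + 2 + 1 = 29
distinct = 190 − 29 = 161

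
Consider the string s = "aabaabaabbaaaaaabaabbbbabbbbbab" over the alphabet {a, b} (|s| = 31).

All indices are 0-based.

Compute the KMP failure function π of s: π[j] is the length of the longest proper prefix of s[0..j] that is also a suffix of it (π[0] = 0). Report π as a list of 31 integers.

π[0] = 0
j=1 s[j]='a': π[1]=1 (border 'a')
j=2 s[j]='b': k: 1→0; π[2]=0 (border '')
j=3 s[j]='a': π[3]=1 (border 'a')
j=4 s[j]='a': π[4]=2 (border 'aa')
j=5 s[j]='b': π[5]=3 (border 'aab')
j=6 s[j]='a': π[6]=4 (border 'aaba')
j=7 s[j]='a': π[7]=5 (border 'aabaa')
j=8 s[j]='b': π[8]=6 (border 'aabaab')
j=9 s[j]='b': k: 6→3→0; π[9]=0 (border '')
j=10 s[j]='a': π[10]=1 (border 'a')
j=11 s[j]='a': π[11]=2 (border 'aa')
j=12 s[j]='a': k: 2→1; π[12]=2 (border 'aa')
j=13 s[j]='a': k: 2→1; π[13]=2 (border 'aa')
j=14 s[j]='a': k: 2→1; π[14]=2 (border 'aa')
j=15 s[j]='a': k: 2→1; π[15]=2 (border 'aa')
j=16 s[j]='b': π[16]=3 (border 'aab')
j=17 s[j]='a': π[17]=4 (border 'aaba')
j=18 s[j]='a': π[18]=5 (border 'aabaa')
j=19 s[j]='b': π[19]=6 (border 'aabaab')
j=20 s[j]='b': k: 6→3→0; π[20]=0 (border '')
j=21 s[j]='b': π[21]=0 (border '')
j=22 s[j]='b': π[22]=0 (border '')
j=23 s[j]='a': π[23]=1 (border 'a')
j=24 s[j]='b': k: 1→0; π[24]=0 (border '')
j=25 s[j]='b': π[25]=0 (border '')
j=26 s[j]='b': π[26]=0 (border '')
j=27 s[j]='b': π[27]=0 (border '')
j=28 s[j]='b': π[28]=0 (border '')
j=29 s[j]='a': π[29]=1 (border 'a')
j=30 s[j]='b': k: 1→0; π[30]=0 (border '')

[0, 1, 0, 1, 2, 3, 4, 5, 6, 0, 1, 2, 2, 2, 2, 2, 3, 4, 5, 6, 0, 0, 0, 1, 0, 0, 0, 0, 0, 1, 0]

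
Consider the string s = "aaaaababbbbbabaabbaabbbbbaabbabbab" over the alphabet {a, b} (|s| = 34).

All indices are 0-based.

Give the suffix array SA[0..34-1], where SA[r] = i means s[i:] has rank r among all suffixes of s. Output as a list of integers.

rank→(start, suffix):
  0 → (0, 'aaaaababbbbbabaabbaabbbbbaabbabbab')
  1 → (1, 'aaaababbbbbabaabbaabbbbbaabbabbab')
  2 → (2, 'aaababbbbbabaabbaabbbbbaabbabbab')
  3 → (3, 'aababbbbbabaabbaabbbbbaabbabbab')
  4 → (14, 'aabbaabbbbbaabbabbab')
  5 → (25, 'aabbabbab')
  6 → (18, 'aabbbbbaabbabbab')
  7 → (32, 'ab')
  8 → (12, 'abaabbaabbbbbaabbabbab')
  9 → (4, 'ababbbbbabaabbaabbbbbaabbabbab')
  10 → (15, 'abbaabbbbbaabbabbab')
  11 → (29, 'abbab')
  12 → (26, 'abbabbab')
  13 → (19, 'abbbbbaabbabbab')
  14 → (6, 'abbbbbabaabbaabbbbbaabbabbab')
  15 → (33, 'b')
  16 → (13, 'baabbaabbbbbaabbabbab')
  17 → (24, 'baabbabbab')
  18 → (17, 'baabbbbbaabbabbab')
  19 → (31, 'bab')
  20 → (11, 'babaabbaabbbbbaabbabbab')
  21 → (28, 'babbab')
  22 → (5, 'babbbbbabaabbaabbbbbaabbabbab')
  23 → (23, 'bbaabbabbab')
  24 → (16, 'bbaabbbbbaabbabbab')
  25 → (30, 'bbab')
  26 → (10, 'bbabaabbaabbbbbaabbabbab')
  27 → (27, 'bbabbab')
  28 → (22, 'bbbaabbabbab')
  29 → (9, 'bbbabaabbaabbbbbaabbabbab')
  30 → (21, 'bbbbaabbabbab')
  31 → (8, 'bbbbabaabbaabbbbbaabbabbab')
  32 → (20, 'bbbbbaabbabbab')
  33 → (7, 'bbbbbabaabbaabbbbbaabbabbab')

[0, 1, 2, 3, 14, 25, 18, 32, 12, 4, 15, 29, 26, 19, 6, 33, 13, 24, 17, 31, 11, 28, 5, 23, 16, 30, 10, 27, 22, 9, 21, 8, 20, 7]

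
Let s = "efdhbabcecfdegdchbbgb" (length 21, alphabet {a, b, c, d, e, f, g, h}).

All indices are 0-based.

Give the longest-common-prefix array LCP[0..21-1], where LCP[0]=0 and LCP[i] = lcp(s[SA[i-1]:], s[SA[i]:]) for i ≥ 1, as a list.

[0, 0, 1, 1, 1, 1, 0, 1, 1, 0, 1, 1, 0, 1, 1, 0, 2, 0, 1, 0, 2]

sorted suffixes:
  #0 SA[0]=5  'abcecfdegdchbbgb'
  #1 SA[1]=20  'b'
  #2 SA[2]=4  'babcecfdegdchbbgb'
  #3 SA[3]=17  'bbgb'
  #4 SA[4]=6  'bcecfdegdchbbgb'
  #5 SA[5]=18  'bgb'
  #6 SA[6]=7  'cecfdegdchbbgb'
  #7 SA[7]=9  'cfdegdchbbgb'
  #8 SA[8]=15  'chbbgb'
  #9 SA[9]=14  'dchbbgb'
  #10 SA[10]=11  'degdchbbgb'
  #11 SA[11]=2  'dhbabcecfdegdchbbgb'
  #12 SA[12]=8  'ecfdegdchbbgb'
  #13 SA[13]=0  'efdhbabcecfdegdchbbgb'
  #14 SA[14]=12  'egdchbbgb'
  #15 SA[15]=10  'fdegdchbbgb'
  #16 SA[16]=1  'fdhbabcecfdegdchbbgb'
  #17 SA[17]=19  'gb'
  #18 SA[18]=13  'gdchbbgb'
  #19 SA[19]=3  'hbabcecfdegdchbbgb'
  #20 SA[20]=16  'hbbgb'

SA = [5, 20, 4, 17, 6, 18, 7, 9, 15, 14, 11, 2, 8, 0, 12, 10, 1, 19, 13, 3, 16]
i: (SA[i-1],SA[i]) lcp shared
  1: (5,20) 0 ''
  2: (20,4) 1 'b'
  3: (4,17) 1 'b'
  4: (17,6) 1 'b'
  5: (6,18) 1 'b'
  6: (18,7) 0 ''
  7: (7,9) 1 'c'
  8: (9,15) 1 'c'
  9: (15,14) 0 ''
  10: (14,11) 1 'd'
  11: (11,2) 1 'd'
  12: (2,8) 0 ''
  13: (8,0) 1 'e'
  14: (0,12) 1 'e'
  15: (12,10) 0 ''
  16: (10,1) 2 'fd'
  17: (1,19) 0 ''
  18: (19,13) 1 'g'
  19: (13,3) 0 ''
  20: (3,16) 2 'hb'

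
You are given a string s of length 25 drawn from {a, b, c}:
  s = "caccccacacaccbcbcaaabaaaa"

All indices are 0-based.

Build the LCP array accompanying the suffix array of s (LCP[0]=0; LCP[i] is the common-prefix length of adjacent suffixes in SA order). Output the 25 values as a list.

[0, 1, 2, 3, 3, 2, 1, 1, 4, 2, 3, 0, 1, 2, 0, 2, 5, 3, 4, 1, 3, 1, 2, 2, 3]

sorted suffixes:
  #0 SA[0]=24  'a'
  #1 SA[1]=23  'aa'
  #2 SA[2]=22  'aaa'
  #3 SA[3]=21  'aaaa'
  #4 SA[4]=17  'aaabaaaa'
  #5 SA[5]=18  'aabaaaa'
  #6 SA[6]=19  'abaaaa'
  #7 SA[7]=6  'acacaccbcbcaaabaaaa'
  #8 SA[8]=8  'acaccbcbcaaabaaaa'
  #9 SA[9]=10  'accbcbcaaabaaaa'
  #10 SA[10]=1  'accccacacaccbcbcaaabaaaa'
  #11 SA[11]=20  'baaaa'
  #12 SA[12]=15  'bcaaabaaaa'
  #13 SA[13]=13  'bcbcaaabaaaa'
  #14 SA[14]=16  'caaabaaaa'
  #15 SA[15]=5  'cacacaccbcbcaaabaaaa'
  #16 SA[16]=7  'cacaccbcbcaaabaaaa'
  #17 SA[17]=9  'caccbcbcaaabaaaa'
  #18 SA[18]=0  'caccccacacaccbcbcaaabaaaa'
  #19 SA[19]=14  'cbcaaabaaaa'
  #20 SA[20]=12  'cbcbcaaabaaaa'
  #21 SA[21]=4  'ccacacaccbcbcaaabaaaa'
  #22 SA[22]=11  'ccbcbcaaabaaaa'
  #23 SA[23]=3  'cccacacaccbcbcaaabaaaa'
  #24 SA[24]=2  'ccccacacaccbcbcaaabaaaa'

SA = [24, 23, 22, 21, 17, 18, 19, 6, 8, 10, 1, 20, 15, 13, 16, 5, 7, 9, 0, 14, 12, 4, 11, 3, 2]
rank  pair      lcp
   1  s[24:],s[23:]  1  'a'
   2  s[23:],s[22:]  2  'aa'
   3  s[22:],s[21:]  3  'aaa'
   4  s[21:],s[17:]  3  'aaa'
   5  s[17:],s[18:]  2  'aa'
   6  s[18:],s[19:]  1  'a'
   7  s[19:],s[6:]  1  'a'
   8  s[6:],s[8:]  4  'acac'
   9  s[8:],s[10:]  2  'ac'
  10  s[10:],s[1:]  3  'acc'
  11  s[1:],s[20:]  0  ''
  12  s[20:],s[15:]  1  'b'
  13  s[15:],s[13:]  2  'bc'
  14  s[13:],s[16:]  0  ''
  15  s[16:],s[5:]  2  'ca'
  16  s[5:],s[7:]  5  'cacac'
  17  s[7:],s[9:]  3  'cac'
  18  s[9:],s[0:]  4  'cacc'
  19  s[0:],s[14:]  1  'c'
  20  s[14:],s[12:]  3  'cbc'
  21  s[12:],s[4:]  1  'c'
  22  s[4:],s[11:]  2  'cc'
  23  s[11:],s[3:]  2  'cc'
  24  s[3:],s[2:]  3  'ccc'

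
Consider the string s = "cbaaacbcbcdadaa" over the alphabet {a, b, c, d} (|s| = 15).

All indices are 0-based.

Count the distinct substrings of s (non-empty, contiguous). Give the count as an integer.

rank→(start, suffix):
  0 → (14, 'a')
  1 → (13, 'aa')
  2 → (2, 'aaacbcbcdadaa')
  3 → (3, 'aacbcbcdadaa')
  4 → (4, 'acbcbcdadaa')
  5 → (11, 'adaa')
  6 → (1, 'baaacbcbcdadaa')
  7 → (6, 'bcbcdadaa')
  8 → (8, 'bcdadaa')
  9 → (0, 'cbaaacbcbcdadaa')
  10 → (5, 'cbcbcdadaa')
  11 → (7, 'cbcdadaa')
  12 → (9, 'cdadaa')
  13 → (12, 'daa')
  14 → (10, 'dadaa')

SA = [14, 13, 2, 3, 4, 11, 1, 6, 8, 0, 5, 7, 9, 12, 10]
i: (SA[i-1],SA[i]) lcp shared
  1: (14,13) 1 'a'
  2: (13,2) 2 'aa'
  3: (2,3) 2 'aa'
  4: (3,4) 1 'a'
  5: (4,11) 1 'a'
  6: (11,1) 0 ''
  7: (1,6) 1 'b'
  8: (6,8) 2 'bc'
  9: (8,0) 0 ''
  10: (0,5) 2 'cb'
  11: (5,7) 3 'cbc'
  12: (7,9) 1 'c'
  13: (9,12) 0 ''
  14: (12,10) 2 'da'

n(n+1)/2 = 15·16/2 = 120
Σ LCP = 0 + 1 + 2 + 2 + 1 + 1 + 0 + 1 + 2 + 0 + 2 + 3 + 1 + 0 + 2 = 18
distinct = 120 − 18 = 102

102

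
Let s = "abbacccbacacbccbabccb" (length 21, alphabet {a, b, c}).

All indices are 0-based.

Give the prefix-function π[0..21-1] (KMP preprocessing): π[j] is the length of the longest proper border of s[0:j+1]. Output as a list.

π[0] = 0
j=1 s[j]='b': π[1]=0 (border '')
j=2 s[j]='b': π[2]=0 (border '')
j=3 s[j]='a': π[3]=1 (border 'a')
j=4 s[j]='c': k: 1→0; π[4]=0 (border '')
j=5 s[j]='c': π[5]=0 (border '')
j=6 s[j]='c': π[6]=0 (border '')
j=7 s[j]='b': π[7]=0 (border '')
j=8 s[j]='a': π[8]=1 (border 'a')
j=9 s[j]='c': k: 1→0; π[9]=0 (border '')
j=10 s[j]='a': π[10]=1 (border 'a')
j=11 s[j]='c': k: 1→0; π[11]=0 (border '')
j=12 s[j]='b': π[12]=0 (border '')
j=13 s[j]='c': π[13]=0 (border '')
j=14 s[j]='c': π[14]=0 (border '')
j=15 s[j]='b': π[15]=0 (border '')
j=16 s[j]='a': π[16]=1 (border 'a')
j=17 s[j]='b': π[17]=2 (border 'ab')
j=18 s[j]='c': k: 2→0; π[18]=0 (border '')
j=19 s[j]='c': π[19]=0 (border '')
j=20 s[j]='b': π[20]=0 (border '')

[0, 0, 0, 1, 0, 0, 0, 0, 1, 0, 1, 0, 0, 0, 0, 0, 1, 2, 0, 0, 0]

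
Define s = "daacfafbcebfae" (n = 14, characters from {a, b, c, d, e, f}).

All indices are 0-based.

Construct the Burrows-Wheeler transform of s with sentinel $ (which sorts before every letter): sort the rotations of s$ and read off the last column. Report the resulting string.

edafffeba$acbca

rank  rotation         last
    0  $daacfafbcebfae  e
    1  aacfafbcebfae$d  d
    2  acfafbcebfae$da  a
    3  ae$daacfafbcebf  f
    4  afbcebfae$daacf  f
    5  bcebfae$daacfaf  f
    6  bfae$daacfafbce  e
    7  cebfae$daacfafb  b
    8  cfafbcebfae$daa  a
    9  daacfafbcebfae$  $
   10  e$daacfafbcebfa  a
   11  ebfae$daacfafbc  c
   12  fae$daacfafbceb  b
   13  fafbcebfae$daac  c
   14  fbcebfae$daacfa  a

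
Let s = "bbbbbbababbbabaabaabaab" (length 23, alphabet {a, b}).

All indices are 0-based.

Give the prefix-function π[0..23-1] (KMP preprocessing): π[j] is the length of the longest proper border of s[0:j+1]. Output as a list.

[0, 1, 2, 3, 4, 5, 0, 1, 0, 1, 2, 3, 0, 1, 0, 0, 1, 0, 0, 1, 0, 0, 1]

π[0] = 0
j=1 s[j]='b': π[1]=1 (border 'b')
j=2 s[j]='b': π[2]=2 (border 'bb')
j=3 s[j]='b': π[3]=3 (border 'bbb')
j=4 s[j]='b': π[4]=4 (border 'bbbb')
j=5 s[j]='b': π[5]=5 (border 'bbbbb')
j=6 s[j]='a': k: 5→4→3→2→1→0; π[6]=0 (border '')
j=7 s[j]='b': π[7]=1 (border 'b')
j=8 s[j]='a': k: 1→0; π[8]=0 (border '')
j=9 s[j]='b': π[9]=1 (border 'b')
j=10 s[j]='b': π[10]=2 (border 'bb')
j=11 s[j]='b': π[11]=3 (border 'bbb')
j=12 s[j]='a': k: 3→2→1→0; π[12]=0 (border '')
j=13 s[j]='b': π[13]=1 (border 'b')
j=14 s[j]='a': k: 1→0; π[14]=0 (border '')
j=15 s[j]='a': π[15]=0 (border '')
j=16 s[j]='b': π[16]=1 (border 'b')
j=17 s[j]='a': k: 1→0; π[17]=0 (border '')
j=18 s[j]='a': π[18]=0 (border '')
j=19 s[j]='b': π[19]=1 (border 'b')
j=20 s[j]='a': k: 1→0; π[20]=0 (border '')
j=21 s[j]='a': π[21]=0 (border '')
j=22 s[j]='b': π[22]=1 (border 'b')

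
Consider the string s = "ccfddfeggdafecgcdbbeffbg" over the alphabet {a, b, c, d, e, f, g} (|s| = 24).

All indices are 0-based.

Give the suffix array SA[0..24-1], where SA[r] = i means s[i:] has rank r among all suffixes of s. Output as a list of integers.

[10, 17, 18, 22, 0, 15, 1, 13, 9, 16, 3, 4, 12, 19, 6, 21, 2, 11, 5, 20, 23, 14, 8, 7]

rank→(start, suffix):
  0 → (10, 'afecgcdbbeffbg')
  1 → (17, 'bbeffbg')
  2 → (18, 'beffbg')
  3 → (22, 'bg')
  4 → (0, 'ccfddfeggdafecgcdbbeffbg')
  5 → (15, 'cdbbeffbg')
  6 → (1, 'cfddfeggdafecgcdbbeffbg')
  7 → (13, 'cgcdbbeffbg')
  8 → (9, 'dafecgcdbbeffbg')
  9 → (16, 'dbbeffbg')
  10 → (3, 'ddfeggdafecgcdbbeffbg')
  11 → (4, 'dfeggdafecgcdbbeffbg')
  12 → (12, 'ecgcdbbeffbg')
  13 → (19, 'effbg')
  14 → (6, 'eggdafecgcdbbeffbg')
  15 → (21, 'fbg')
  16 → (2, 'fddfeggdafecgcdbbeffbg')
  17 → (11, 'fecgcdbbeffbg')
  18 → (5, 'feggdafecgcdbbeffbg')
  19 → (20, 'ffbg')
  20 → (23, 'g')
  21 → (14, 'gcdbbeffbg')
  22 → (8, 'gdafecgcdbbeffbg')
  23 → (7, 'ggdafecgcdbbeffbg')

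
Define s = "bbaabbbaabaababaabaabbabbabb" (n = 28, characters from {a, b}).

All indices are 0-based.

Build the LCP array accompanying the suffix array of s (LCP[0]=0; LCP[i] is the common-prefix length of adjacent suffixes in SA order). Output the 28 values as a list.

[0, 6, 4, 3, 4, 1, 6, 5, 3, 2, 3, 6, 3, 0, 1, 7, 5, 4, 5, 2, 3, 4, 1, 2, 5, 3, 5, 2]

rank→(start, suffix):
  0 → (7, 'aabaababaabaabbabbabb')
  1 → (15, 'aabaabbabbabb')
  2 → (10, 'aababaabaabbabbabb')
  3 → (18, 'aabbabbabb')
  4 → (2, 'aabbbaabaababaabaabbabbabb')
  5 → (13, 'abaabaabbabbabb')
  6 → (8, 'abaababaabaabbabbabb')
  7 → (16, 'abaabbabbabb')
  8 → (11, 'ababaabaabbabbabb')
  9 → (25, 'abb')
  10 → (22, 'abbabb')
  11 → (19, 'abbabbabb')
  12 → (3, 'abbbaabaababaabaabbabbabb')
  13 → (27, 'b')
  14 → (6, 'baabaababaabaabbabbabb')
  15 → (14, 'baabaabbabbabb')
  16 → (9, 'baababaabaabbabbabb')
  17 → (17, 'baabbabbabb')
  18 → (1, 'baabbbaabaababaabaabbabbabb')
  19 → (12, 'babaabaabbabbabb')
  20 → (24, 'babb')
  21 → (21, 'babbabb')
  22 → (26, 'bb')
  23 → (5, 'bbaabaababaabaabbabbabb')
  24 → (0, 'bbaabbbaabaababaabaabbabbabb')
  25 → (23, 'bbabb')
  26 → (20, 'bbabbabb')
  27 → (4, 'bbbaabaababaabaabbabbabb')

SA = [7, 15, 10, 18, 2, 13, 8, 16, 11, 25, 22, 19, 3, 27, 6, 14, 9, 17, 1, 12, 24, 21, 26, 5, 0, 23, 20, 4]
rank  pair      lcp
   1  s[7:],s[15:]  6  'aabaab'
   2  s[15:],s[10:]  4  'aaba'
   3  s[10:],s[18:]  3  'aab'
   4  s[18:],s[2:]  4  'aabb'
   5  s[2:],s[13:]  1  'a'
   6  s[13:],s[8:]  6  'abaaba'
   7  s[8:],s[16:]  5  'abaab'
   8  s[16:],s[11:]  3  'aba'
   9  s[11:],s[25:]  2  'ab'
  10  s[25:],s[22:]  3  'abb'
  11  s[22:],s[19:]  6  'abbabb'
  12  s[19:],s[3:]  3  'abb'
  13  s[3:],s[27:]  0  ''
  14  s[27:],s[6:]  1  'b'
  15  s[6:],s[14:]  7  'baabaab'
  16  s[14:],s[9:]  5  'baaba'
  17  s[9:],s[17:]  4  'baab'
  18  s[17:],s[1:]  5  'baabb'
  19  s[1:],s[12:]  2  'ba'
  20  s[12:],s[24:]  3  'bab'
  21  s[24:],s[21:]  4  'babb'
  22  s[21:],s[26:]  1  'b'
  23  s[26:],s[5:]  2  'bb'
  24  s[5:],s[0:]  5  'bbaab'
  25  s[0:],s[23:]  3  'bba'
  26  s[23:],s[20:]  5  'bbabb'
  27  s[20:],s[4:]  2  'bb'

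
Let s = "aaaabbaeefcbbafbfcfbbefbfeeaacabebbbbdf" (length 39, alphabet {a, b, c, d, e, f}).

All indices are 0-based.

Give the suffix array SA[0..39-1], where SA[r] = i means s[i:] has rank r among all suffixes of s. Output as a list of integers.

rank | idx | suffix
   0 |   0 | aaaabbaeefcbbafbfcfbbefbfeeaacabebbbbdf
   1 |   1 | aaabbaeefcbbafbfcfbbefbfeeaacabebbbbdf
   2 |   2 | aabbaeefcbbafbfcfbbefbfeeaacabebbbbdf
   3 |  27 | aacabebbbbdf
   4 |   3 | abbaeefcbbafbfcfbbefbfeeaacabebbbbdf
   5 |  30 | abebbbbdf
   6 |  28 | acabebbbbdf
   7 |   6 | aeefcbbafbfcfbbefbfeeaacabebbbbdf
   8 |  13 | afbfcfbbefbfeeaacabebbbbdf
   9 |   5 | baeefcbbafbfcfbbefbfeeaacabebbbbdf
  10 |  12 | bafbfcfbbefbfeeaacabebbbbdf
  11 |   4 | bbaeefcbbafbfcfbbefbfeeaacabebbbbdf
  12 |  11 | bbafbfcfbbefbfeeaacabebbbbdf
  13 |  33 | bbbbdf
  14 |  34 | bbbdf
  15 |  35 | bbdf
  16 |  19 | bbefbfeeaacabebbbbdf
  17 |  36 | bdf
  18 |  31 | bebbbbdf
  19 |  20 | befbfeeaacabebbbbdf
  20 |  15 | bfcfbbefbfeeaacabebbbbdf
  21 |  23 | bfeeaacabebbbbdf
  22 |  29 | cabebbbbdf
  23 |  10 | cbbafbfcfbbefbfeeaacabebbbbdf
  24 |  17 | cfbbefbfeeaacabebbbbdf
  25 |  37 | df
  26 |  26 | eaacabebbbbdf
  27 |  32 | ebbbbdf
  28 |  25 | eeaacabebbbbdf
  29 |   7 | eefcbbafbfcfbbefbfeeaacabebbbbdf
  30 |  21 | efbfeeaacabebbbbdf
  31 |   8 | efcbbafbfcfbbefbfeeaacabebbbbdf
  32 |  38 | f
  33 |  18 | fbbefbfeeaacabebbbbdf
  34 |  14 | fbfcfbbefbfeeaacabebbbbdf
  35 |  22 | fbfeeaacabebbbbdf
  36 |   9 | fcbbafbfcfbbefbfeeaacabebbbbdf
  37 |  16 | fcfbbefbfeeaacabebbbbdf
  38 |  24 | feeaacabebbbbdf

[0, 1, 2, 27, 3, 30, 28, 6, 13, 5, 12, 4, 11, 33, 34, 35, 19, 36, 31, 20, 15, 23, 29, 10, 17, 37, 26, 32, 25, 7, 21, 8, 38, 18, 14, 22, 9, 16, 24]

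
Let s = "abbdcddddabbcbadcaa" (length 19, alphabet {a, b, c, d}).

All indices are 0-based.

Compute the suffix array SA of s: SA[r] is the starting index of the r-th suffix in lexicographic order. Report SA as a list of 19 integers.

[18, 17, 9, 0, 14, 13, 10, 1, 11, 2, 16, 12, 4, 8, 15, 3, 7, 6, 5]

rank→(start, suffix):
  0 → (18, 'a')
  1 → (17, 'aa')
  2 → (9, 'abbcbadcaa')
  3 → (0, 'abbdcddddabbcbadcaa')
  4 → (14, 'adcaa')
  5 → (13, 'badcaa')
  6 → (10, 'bbcbadcaa')
  7 → (1, 'bbdcddddabbcbadcaa')
  8 → (11, 'bcbadcaa')
  9 → (2, 'bdcddddabbcbadcaa')
  10 → (16, 'caa')
  11 → (12, 'cbadcaa')
  12 → (4, 'cddddabbcbadcaa')
  13 → (8, 'dabbcbadcaa')
  14 → (15, 'dcaa')
  15 → (3, 'dcddddabbcbadcaa')
  16 → (7, 'ddabbcbadcaa')
  17 → (6, 'dddabbcbadcaa')
  18 → (5, 'ddddabbcbadcaa')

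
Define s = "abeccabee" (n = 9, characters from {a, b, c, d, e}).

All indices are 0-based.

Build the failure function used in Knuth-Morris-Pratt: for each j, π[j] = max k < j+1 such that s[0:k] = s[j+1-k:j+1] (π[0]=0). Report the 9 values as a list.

π[0] = 0
j=1 s[j]='b': π[1]=0 (border '')
j=2 s[j]='e': π[2]=0 (border '')
j=3 s[j]='c': π[3]=0 (border '')
j=4 s[j]='c': π[4]=0 (border '')
j=5 s[j]='a': π[5]=1 (border 'a')
j=6 s[j]='b': π[6]=2 (border 'ab')
j=7 s[j]='e': π[7]=3 (border 'abe')
j=8 s[j]='e': k: 3→0; π[8]=0 (border '')

[0, 0, 0, 0, 0, 1, 2, 3, 0]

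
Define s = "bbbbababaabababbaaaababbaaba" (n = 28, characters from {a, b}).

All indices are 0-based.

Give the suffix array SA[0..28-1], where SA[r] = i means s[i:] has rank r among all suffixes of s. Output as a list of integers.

[27, 16, 17, 24, 8, 18, 25, 6, 4, 9, 11, 19, 13, 21, 26, 15, 23, 7, 5, 3, 10, 12, 20, 14, 22, 2, 1, 0]

sorted suffixes:
  #0 SA[0]=27  'a'
  #1 SA[1]=16  'aaaababbaaba'
  #2 SA[2]=17  'aaababbaaba'
  #3 SA[3]=24  'aaba'
  #4 SA[4]=8  'aabababbaaaababbaaba'
  #5 SA[5]=18  'aababbaaba'
  #6 SA[6]=25  'aba'
  #7 SA[7]=6  'abaabababbaaaababbaaba'
  #8 SA[8]=4  'ababaabababbaaaababbaaba'
  #9 SA[9]=9  'abababbaaaababbaaba'
  #10 SA[10]=11  'ababbaaaababbaaba'
  #11 SA[11]=19  'ababbaaba'
  #12 SA[12]=13  'abbaaaababbaaba'
  #13 SA[13]=21  'abbaaba'
  #14 SA[14]=26  'ba'
  #15 SA[15]=15  'baaaababbaaba'
  #16 SA[16]=23  'baaba'
  #17 SA[17]=7  'baabababbaaaababbaaba'
  #18 SA[18]=5  'babaabababbaaaababbaaba'
  #19 SA[19]=3  'bababaabababbaaaababbaaba'
  #20 SA[20]=10  'bababbaaaababbaaba'
  #21 SA[21]=12  'babbaaaababbaaba'
  #22 SA[22]=20  'babbaaba'
  #23 SA[23]=14  'bbaaaababbaaba'
  #24 SA[24]=22  'bbaaba'
  #25 SA[25]=2  'bbababaabababbaaaababbaaba'
  #26 SA[26]=1  'bbbababaabababbaaaababbaaba'
  #27 SA[27]=0  'bbbbababaabababbaaaababbaaba'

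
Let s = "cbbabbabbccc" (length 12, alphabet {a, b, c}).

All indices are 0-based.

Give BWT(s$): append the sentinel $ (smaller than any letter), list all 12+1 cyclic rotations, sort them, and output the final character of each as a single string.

rank  rotation       last
    0  $cbbabbabbccc  c
    1  abbabbccc$cbb  b
    2  abbccc$cbbabb  b
    3  babbabbccc$cb  b
    4  babbccc$cbbab  b
    5  bbabbabbccc$c  c
    6  bbabbccc$cbba  a
    7  bbccc$cbbabba  a
    8  bccc$cbbabbab  b
    9  c$cbbabbabbcc  c
   10  cbbabbabbccc$  $
   11  cc$cbbabbabbc  c
   12  ccc$cbbabbabb  b

cbbbbcaabc$cb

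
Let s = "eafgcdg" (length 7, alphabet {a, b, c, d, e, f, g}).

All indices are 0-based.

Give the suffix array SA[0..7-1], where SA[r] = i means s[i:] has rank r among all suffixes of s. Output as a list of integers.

[1, 4, 5, 0, 2, 6, 3]

rank | idx | suffix
   0 |   1 | afgcdg
   1 |   4 | cdg
   2 |   5 | dg
   3 |   0 | eafgcdg
   4 |   2 | fgcdg
   5 |   6 | g
   6 |   3 | gcdg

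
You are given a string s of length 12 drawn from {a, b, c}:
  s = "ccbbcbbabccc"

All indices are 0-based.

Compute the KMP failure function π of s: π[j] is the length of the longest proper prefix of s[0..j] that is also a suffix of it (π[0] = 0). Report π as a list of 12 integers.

π[0] = 0
j=1 s[j]='c': π[1]=1 (border 'c')
j=2 s[j]='b': k: 1→0; π[2]=0 (border '')
j=3 s[j]='b': π[3]=0 (border '')
j=4 s[j]='c': π[4]=1 (border 'c')
j=5 s[j]='b': k: 1→0; π[5]=0 (border '')
j=6 s[j]='b': π[6]=0 (border '')
j=7 s[j]='a': π[7]=0 (border '')
j=8 s[j]='b': π[8]=0 (border '')
j=9 s[j]='c': π[9]=1 (border 'c')
j=10 s[j]='c': π[10]=2 (border 'cc')
j=11 s[j]='c': k: 2→1; π[11]=2 (border 'cc')

[0, 1, 0, 0, 1, 0, 0, 0, 0, 1, 2, 2]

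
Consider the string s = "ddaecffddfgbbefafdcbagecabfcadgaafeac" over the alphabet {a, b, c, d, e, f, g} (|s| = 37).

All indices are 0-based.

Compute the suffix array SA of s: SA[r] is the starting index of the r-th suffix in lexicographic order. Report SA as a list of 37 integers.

[31, 24, 35, 28, 2, 15, 32, 20, 19, 11, 12, 25, 36, 23, 27, 18, 4, 1, 17, 0, 7, 8, 29, 34, 22, 3, 13, 14, 26, 16, 6, 33, 5, 9, 30, 10, 21]

rank→(start, suffix):
  0 → (31, 'aafeac')
  1 → (24, 'abfcadgaafeac')
  2 → (35, 'ac')
  3 → (28, 'adgaafeac')
  4 → (2, 'aecffddfgbbefafdcbagecabfcadgaafeac')
  5 → (15, 'afdcbagecabfcadgaafeac')
  6 → (32, 'afeac')
  7 → (20, 'agecabfcadgaafeac')
  8 → (19, 'bagecabfcadgaafeac')
  9 → (11, 'bbefafdcbagecabfcadgaafeac')
  10 → (12, 'befafdcbagecabfcadgaafeac')
  11 → (25, 'bfcadgaafeac')
  12 → (36, 'c')
  13 → (23, 'cabfcadgaafeac')
  14 → (27, 'cadgaafeac')
  15 → (18, 'cbagecabfcadgaafeac')
  16 → (4, 'cffddfgbbefafdcbagecabfcadgaafeac')
  17 → (1, 'daecffddfgbbefafdcbagecabfcadgaafeac')
  18 → (17, 'dcbagecabfcadgaafeac')
  19 → (0, 'ddaecffddfgbbefafdcbagecabfcadgaafeac')
  20 → (7, 'ddfgbbefafdcbagecabfcadgaafeac')
  21 → (8, 'dfgbbefafdcbagecabfcadgaafeac')
  22 → (29, 'dgaafeac')
  23 → (34, 'eac')
  24 → (22, 'ecabfcadgaafeac')
  25 → (3, 'ecffddfgbbefafdcbagecabfcadgaafeac')
  26 → (13, 'efafdcbagecabfcadgaafeac')
  27 → (14, 'fafdcbagecabfcadgaafeac')
  28 → (26, 'fcadgaafeac')
  29 → (16, 'fdcbagecabfcadgaafeac')
  30 → (6, 'fddfgbbefafdcbagecabfcadgaafeac')
  31 → (33, 'feac')
  32 → (5, 'ffddfgbbefafdcbagecabfcadgaafeac')
  33 → (9, 'fgbbefafdcbagecabfcadgaafeac')
  34 → (30, 'gaafeac')
  35 → (10, 'gbbefafdcbagecabfcadgaafeac')
  36 → (21, 'gecabfcadgaafeac')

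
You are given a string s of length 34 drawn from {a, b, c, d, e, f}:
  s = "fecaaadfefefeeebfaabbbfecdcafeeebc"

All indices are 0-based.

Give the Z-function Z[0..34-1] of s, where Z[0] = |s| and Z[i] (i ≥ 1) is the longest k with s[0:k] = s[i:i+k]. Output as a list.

Z[0]=34
i=1: i≥r, start 0; Z[1]=0
i=2: i≥r, start 0; Z[2]=0
i=3: i≥r, start 0; Z[3]=0
i=4: i≥r, start 0; Z[4]=0
i=5: i≥r, start 0; Z[5]=0
i=6: i≥r, start 0; Z[6]=0
i=7: i≥r, start 0; Z[7]=2 scan→box=[7,9)
i=8: min(r-i=1, Z[1]=0)=0; Z[8]=0
i=9: i≥r, start 0; Z[9]=2 scan→box=[9,11)
i=10: min(r-i=1, Z[1]=0)=0; Z[10]=0
i=11: i≥r, start 0; Z[11]=2 scan→box=[11,13)
i=12: min(r-i=1, Z[1]=0)=0; Z[12]=0
i=13: i≥r, start 0; Z[13]=0
i=14: i≥r, start 0; Z[14]=0
i=15: i≥r, start 0; Z[15]=0
i=16: i≥r, start 0; Z[16]=1 scan→box=[16,17)
i=17: i≥r, start 0; Z[17]=0
i=18: i≥r, start 0; Z[18]=0
i=19: i≥r, start 0; Z[19]=0
i=20: i≥r, start 0; Z[20]=0
i=21: i≥r, start 0; Z[21]=0
i=22: i≥r, start 0; Z[22]=3 scan→box=[22,25)
i=23: min(r-i=2, Z[1]=0)=0; Z[23]=0
i=24: min(r-i=1, Z[2]=0)=0; Z[24]=0
i=25: i≥r, start 0; Z[25]=0
i=26: i≥r, start 0; Z[26]=0
i=27: i≥r, start 0; Z[27]=0
i=28: i≥r, start 0; Z[28]=2 scan→box=[28,30)
i=29: min(r-i=1, Z[1]=0)=0; Z[29]=0
i=30: i≥r, start 0; Z[30]=0
i=31: i≥r, start 0; Z[31]=0
i=32: i≥r, start 0; Z[32]=0
i=33: i≥r, start 0; Z[33]=0

[34, 0, 0, 0, 0, 0, 0, 2, 0, 2, 0, 2, 0, 0, 0, 0, 1, 0, 0, 0, 0, 0, 3, 0, 0, 0, 0, 0, 2, 0, 0, 0, 0, 0]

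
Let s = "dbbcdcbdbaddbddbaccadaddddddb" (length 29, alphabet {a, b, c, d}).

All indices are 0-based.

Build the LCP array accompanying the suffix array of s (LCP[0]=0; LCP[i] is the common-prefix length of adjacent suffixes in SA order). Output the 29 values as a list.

sorted suffixes:
  #0 SA[0]=16  'accadaddddddb'
  #1 SA[1]=19  'adaddddddb'
  #2 SA[2]=9  'addbddbaccadaddddddb'
  #3 SA[3]=21  'addddddb'
  #4 SA[4]=28  'b'
  #5 SA[5]=15  'baccadaddddddb'
  #6 SA[6]=8  'baddbddbaccadaddddddb'
  #7 SA[7]=1  'bbcdcbdbaddbddbaccadaddddddb'
  #8 SA[8]=2  'bcdcbdbaddbddbaccadaddddddb'
  #9 SA[9]=6  'bdbaddbddbaccadaddddddb'
  #10 SA[10]=12  'bddbaccadaddddddb'
  #11 SA[11]=18  'cadaddddddb'
  #12 SA[12]=5  'cbdbaddbddbaccadaddddddb'
  #13 SA[13]=17  'ccadaddddddb'
  #14 SA[14]=3  'cdcbdbaddbddbaccadaddddddb'
  #15 SA[15]=20  'daddddddb'
  #16 SA[16]=27  'db'
  #17 SA[17]=14  'dbaccadaddddddb'
  #18 SA[18]=7  'dbaddbddbaccadaddddddb'
  #19 SA[19]=0  'dbbcdcbdbaddbddbaccadaddddddb'
  #20 SA[20]=11  'dbddbaccadaddddddb'
  #21 SA[21]=4  'dcbdbaddbddbaccadaddddddb'
  #22 SA[22]=26  'ddb'
  #23 SA[23]=13  'ddbaccadaddddddb'
  #24 SA[24]=10  'ddbddbaccadaddddddb'
  #25 SA[25]=25  'dddb'
  #26 SA[26]=24  'ddddb'
  #27 SA[27]=23  'dddddb'
  #28 SA[28]=22  'ddddddb'

SA = [16, 19, 9, 21, 28, 15, 8, 1, 2, 6, 12, 18, 5, 17, 3, 20, 27, 14, 7, 0, 11, 4, 26, 13, 10, 25, 24, 23, 22]
[i] adj suffixes → lcp
  [1] 16/19 → 1 ('a')
  [2] 19/9 → 2 ('ad')
  [3] 9/21 → 3 ('add')
  [4] 21/28 → 0 ('')
  [5] 28/15 → 1 ('b')
  [6] 15/8 → 2 ('ba')
  [7] 8/1 → 1 ('b')
  [8] 1/2 → 1 ('b')
  [9] 2/6 → 1 ('b')
  [10] 6/12 → 2 ('bd')
  [11] 12/18 → 0 ('')
  [12] 18/5 → 1 ('c')
  [13] 5/17 → 1 ('c')
  [14] 17/3 → 1 ('c')
  [15] 3/20 → 0 ('')
  [16] 20/27 → 1 ('d')
  [17] 27/14 → 2 ('db')
  [18] 14/7 → 3 ('dba')
  [19] 7/0 → 2 ('db')
  [20] 0/11 → 2 ('db')
  [21] 11/4 → 1 ('d')
  [22] 4/26 → 1 ('d')
  [23] 26/13 → 3 ('ddb')
  [24] 13/10 → 3 ('ddb')
  [25] 10/25 → 2 ('dd')
  [26] 25/24 → 3 ('ddd')
  [27] 24/23 → 4 ('dddd')
  [28] 23/22 → 5 ('ddddd')

[0, 1, 2, 3, 0, 1, 2, 1, 1, 1, 2, 0, 1, 1, 1, 0, 1, 2, 3, 2, 2, 1, 1, 3, 3, 2, 3, 4, 5]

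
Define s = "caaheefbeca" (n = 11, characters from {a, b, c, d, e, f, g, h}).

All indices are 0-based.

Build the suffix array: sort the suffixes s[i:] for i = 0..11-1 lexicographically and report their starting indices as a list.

rank→(start, suffix):
  0 → (10, 'a')
  1 → (1, 'aaheefbeca')
  2 → (2, 'aheefbeca')
  3 → (7, 'beca')
  4 → (9, 'ca')
  5 → (0, 'caaheefbeca')
  6 → (8, 'eca')
  7 → (4, 'eefbeca')
  8 → (5, 'efbeca')
  9 → (6, 'fbeca')
  10 → (3, 'heefbeca')

[10, 1, 2, 7, 9, 0, 8, 4, 5, 6, 3]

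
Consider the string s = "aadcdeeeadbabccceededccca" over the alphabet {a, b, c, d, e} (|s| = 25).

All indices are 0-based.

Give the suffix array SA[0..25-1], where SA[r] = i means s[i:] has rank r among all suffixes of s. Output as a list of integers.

[24, 0, 11, 8, 1, 10, 12, 23, 22, 21, 13, 14, 3, 15, 9, 20, 2, 18, 4, 7, 19, 17, 6, 16, 5]

rank | idx | suffix
   0 |  24 | a
   1 |   0 | aadcdeeeadbabccceededccca
   2 |  11 | abccceededccca
   3 |   8 | adbabccceededccca
   4 |   1 | adcdeeeadbabccceededccca
   5 |  10 | babccceededccca
   6 |  12 | bccceededccca
   7 |  23 | ca
   8 |  22 | cca
   9 |  21 | ccca
  10 |  13 | ccceededccca
  11 |  14 | cceededccca
  12 |   3 | cdeeeadbabccceededccca
  13 |  15 | ceededccca
  14 |   9 | dbabccceededccca
  15 |  20 | dccca
  16 |   2 | dcdeeeadbabccceededccca
  17 |  18 | dedccca
  18 |   4 | deeeadbabccceededccca
  19 |   7 | eadbabccceededccca
  20 |  19 | edccca
  21 |  17 | ededccca
  22 |   6 | eeadbabccceededccca
  23 |  16 | eededccca
  24 |   5 | eeeadbabccceededccca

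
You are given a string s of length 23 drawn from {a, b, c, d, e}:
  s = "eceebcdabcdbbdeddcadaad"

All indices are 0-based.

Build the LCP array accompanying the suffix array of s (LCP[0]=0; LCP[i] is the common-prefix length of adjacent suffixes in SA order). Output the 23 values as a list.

rank | idx | suffix
   0 |  20 | aad
   1 |   7 | abcdbbdeddcadaad
   2 |  21 | ad
   3 |  18 | adaad
   4 |  11 | bbdeddcadaad
   5 |   4 | bcdabcdbbdeddcadaad
   6 |   8 | bcdbbdeddcadaad
   7 |  12 | bdeddcadaad
   8 |  17 | cadaad
   9 |   5 | cdabcdbbdeddcadaad
  10 |   9 | cdbbdeddcadaad
  11 |   1 | ceebcdabcdbbdeddcadaad
  12 |  22 | d
  13 |  19 | daad
  14 |   6 | dabcdbbdeddcadaad
  15 |  10 | dbbdeddcadaad
  16 |  16 | dcadaad
  17 |  15 | ddcadaad
  18 |  13 | deddcadaad
  19 |   3 | ebcdabcdbbdeddcadaad
  20 |   0 | eceebcdabcdbbdeddcadaad
  21 |  14 | eddcadaad
  22 |   2 | eebcdabcdbbdeddcadaad

SA = [20, 7, 21, 18, 11, 4, 8, 12, 17, 5, 9, 1, 22, 19, 6, 10, 16, 15, 13, 3, 0, 14, 2]
i: (SA[i-1],SA[i]) lcp shared
  1: (20,7) 1 'a'
  2: (7,21) 1 'a'
  3: (21,18) 2 'ad'
  4: (18,11) 0 ''
  5: (11,4) 1 'b'
  6: (4,8) 3 'bcd'
  7: (8,12) 1 'b'
  8: (12,17) 0 ''
  9: (17,5) 1 'c'
  10: (5,9) 2 'cd'
  11: (9,1) 1 'c'
  12: (1,22) 0 ''
  13: (22,19) 1 'd'
  14: (19,6) 2 'da'
  15: (6,10) 1 'd'
  16: (10,16) 1 'd'
  17: (16,15) 1 'd'
  18: (15,13) 1 'd'
  19: (13,3) 0 ''
  20: (3,0) 1 'e'
  21: (0,14) 1 'e'
  22: (14,2) 1 'e'

[0, 1, 1, 2, 0, 1, 3, 1, 0, 1, 2, 1, 0, 1, 2, 1, 1, 1, 1, 0, 1, 1, 1]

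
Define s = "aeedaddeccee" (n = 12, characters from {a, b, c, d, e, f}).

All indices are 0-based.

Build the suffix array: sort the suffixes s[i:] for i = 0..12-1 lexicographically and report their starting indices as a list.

rank→(start, suffix):
  0 → (4, 'addeccee')
  1 → (0, 'aeedaddeccee')
  2 → (8, 'ccee')
  3 → (9, 'cee')
  4 → (3, 'daddeccee')
  5 → (5, 'ddeccee')
  6 → (6, 'deccee')
  7 → (11, 'e')
  8 → (7, 'eccee')
  9 → (2, 'edaddeccee')
  10 → (10, 'ee')
  11 → (1, 'eedaddeccee')

[4, 0, 8, 9, 3, 5, 6, 11, 7, 2, 10, 1]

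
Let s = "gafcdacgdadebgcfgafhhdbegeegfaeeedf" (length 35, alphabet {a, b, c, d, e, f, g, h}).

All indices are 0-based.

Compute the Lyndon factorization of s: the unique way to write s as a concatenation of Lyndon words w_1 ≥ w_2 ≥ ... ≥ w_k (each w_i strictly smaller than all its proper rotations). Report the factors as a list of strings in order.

["g", "afcd", "acgdadebgcfgafhhdbegeegfaeeedf"]

emit factor 1: 'g' (i=0, period=1)
emit factor 2: 'afcd' (i=1, period=4)
emit factor 3: 'acgdadebgcfgafhhdbegeegfaeeedf' (i=5, period=30)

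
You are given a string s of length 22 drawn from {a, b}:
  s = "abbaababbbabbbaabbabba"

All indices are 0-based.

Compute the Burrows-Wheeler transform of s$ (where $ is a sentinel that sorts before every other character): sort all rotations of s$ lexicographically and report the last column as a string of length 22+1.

rank  rotation                 last
    0  $abbaababbbabbbaabbabba  a
    1  a$abbaababbbabbbaabbabb  b
    2  aababbbabbbaabbabba$abb  b
    3  aabbabba$abbaababbbabbb  b
    4  ababbbabbbaabbabba$abba  a
    5  abba$abbaababbbabbbaabb  b
    6  abbaababbbabbbaabbabba$  $
    7  abbabba$abbaababbbabbba  a
    8  abbbaabbabba$abbaababbb  b
    9  abbbabbbaabbabba$abbaab  b
   10  ba$abbaababbbabbbaabbab  b
   11  baababbbabbbaabbabba$ab  b
   12  baabbabba$abbaababbbabb  b
   13  babba$abbaababbbabbbaab  b
   14  babbbaabbabba$abbaababb  b
   15  babbbabbbaabbabba$abbaa  a
   16  bba$abbaababbbabbbaabba  a
   17  bbaababbbabbbaabbabba$a  a
   18  bbaabbabba$abbaababbbab  b
   19  bbabba$abbaababbbabbbaa  a
   20  bbabbbaabbabba$abbaabab  b
   21  bbbaabbabba$abbaababbba  a
   22  bbbabbbaabbabba$abbaaba  a

abbbab$abbbbbbbaaababaa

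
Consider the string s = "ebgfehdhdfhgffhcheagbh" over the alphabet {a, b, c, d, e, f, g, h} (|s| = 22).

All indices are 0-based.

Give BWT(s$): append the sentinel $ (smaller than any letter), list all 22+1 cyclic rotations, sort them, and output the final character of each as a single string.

rank  rotation                 last
    0  $ebgfehdhdfhgffhcheagbh  h
    1  agbh$ebgfehdhdfhgffhche  e
    2  bgfehdhdfhgffhcheagbh$e  e
    3  bh$ebgfehdhdfhgffhcheag  g
    4  cheagbh$ebgfehdhdfhgffh  h
    5  dfhgffhcheagbh$ebgfehdh  h
    6  dhdfhgffhcheagbh$ebgfeh  h
    7  eagbh$ebgfehdhdfhgffhch  h
    8  ebgfehdhdfhgffhcheagbh$  $
    9  ehdhdfhgffhcheagbh$ebgf  f
   10  fehdhdfhgffhcheagbh$ebg  g
   11  ffhcheagbh$ebgfehdhdfhg  g
   12  fhcheagbh$ebgfehdhdfhgf  f
   13  fhgffhcheagbh$ebgfehdhd  d
   14  gbh$ebgfehdhdfhgffhchea  a
   15  gfehdhdfhgffhcheagbh$eb  b
   16  gffhcheagbh$ebgfehdhdfh  h
   17  h$ebgfehdhdfhgffhcheagb  b
   18  hcheagbh$ebgfehdhdfhgff  f
   19  hdfhgffhcheagbh$ebgfehd  d
   20  hdhdfhgffhcheagbh$ebgfe  e
   21  heagbh$ebgfehdhdfhgffhc  c
   22  hgffhcheagbh$ebgfehdhdf  f

heeghhhh$fggfdabhbfdecf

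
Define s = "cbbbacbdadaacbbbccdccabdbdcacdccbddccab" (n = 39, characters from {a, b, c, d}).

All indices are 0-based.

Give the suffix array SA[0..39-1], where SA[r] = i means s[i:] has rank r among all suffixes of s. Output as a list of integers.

sorted suffixes:
  #0 SA[0]=10  'aacbbbccdccabdbdcacdccbddccab'
  #1 SA[1]=37  'ab'
  #2 SA[2]=21  'abdbdcacdccbddccab'
  #3 SA[3]=11  'acbbbccdccabdbdcacdccbddccab'
  #4 SA[4]=4  'acbdadaacbbbccdccabdbdcacdccbddccab'
  #5 SA[5]=27  'acdccbddccab'
  #6 SA[6]=8  'adaacbbbccdccabdbdcacdccbddccab'
  #7 SA[7]=38  'b'
  #8 SA[8]=3  'bacbdadaacbbbccdccabdbdcacdccbddccab'
  #9 SA[9]=2  'bbacbdadaacbbbccdccabdbdcacdccbddccab'
  #10 SA[10]=1  'bbbacbdadaacbbbccdccabdbdcacdccbddccab'
  #11 SA[11]=13  'bbbccdccabdbdcacdccbddccab'
  #12 SA[12]=14  'bbccdccabdbdcacdccbddccab'
  #13 SA[13]=15  'bccdccabdbdcacdccbddccab'
  #14 SA[14]=6  'bdadaacbbbccdccabdbdcacdccbddccab'
  #15 SA[15]=22  'bdbdcacdccbddccab'
  #16 SA[16]=24  'bdcacdccbddccab'
  #17 SA[17]=32  'bddccab'
  #18 SA[18]=36  'cab'
  #19 SA[19]=20  'cabdbdcacdccbddccab'
  #20 SA[20]=26  'cacdccbddccab'
  #21 SA[21]=0  'cbbbacbdadaacbbbccdccabdbdcacdccbddccab'
  #22 SA[22]=12  'cbbbccdccabdbdcacdccbddccab'
  #23 SA[23]=5  'cbdadaacbbbccdccabdbdcacdccbddccab'
  #24 SA[24]=31  'cbddccab'
  #25 SA[25]=35  'ccab'
  #26 SA[26]=19  'ccabdbdcacdccbddccab'
  #27 SA[27]=30  'ccbddccab'
  #28 SA[28]=16  'ccdccabdbdcacdccbddccab'
  #29 SA[29]=17  'cdccabdbdcacdccbddccab'
  #30 SA[30]=28  'cdccbddccab'
  #31 SA[31]=9  'daacbbbccdccabdbdcacdccbddccab'
  #32 SA[32]=7  'dadaacbbbccdccabdbdcacdccbddccab'
  #33 SA[33]=23  'dbdcacdccbddccab'
  #34 SA[34]=25  'dcacdccbddccab'
  #35 SA[35]=34  'dccab'
  #36 SA[36]=18  'dccabdbdcacdccbddccab'
  #37 SA[37]=29  'dccbddccab'
  #38 SA[38]=33  'ddccab'

[10, 37, 21, 11, 4, 27, 8, 38, 3, 2, 1, 13, 14, 15, 6, 22, 24, 32, 36, 20, 26, 0, 12, 5, 31, 35, 19, 30, 16, 17, 28, 9, 7, 23, 25, 34, 18, 29, 33]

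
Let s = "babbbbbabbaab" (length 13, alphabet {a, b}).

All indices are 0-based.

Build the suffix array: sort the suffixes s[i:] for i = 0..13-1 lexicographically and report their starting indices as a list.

[10, 11, 7, 1, 12, 9, 6, 0, 8, 5, 4, 3, 2]

rank→(start, suffix):
  0 → (10, 'aab')
  1 → (11, 'ab')
  2 → (7, 'abbaab')
  3 → (1, 'abbbbbabbaab')
  4 → (12, 'b')
  5 → (9, 'baab')
  6 → (6, 'babbaab')
  7 → (0, 'babbbbbabbaab')
  8 → (8, 'bbaab')
  9 → (5, 'bbabbaab')
  10 → (4, 'bbbabbaab')
  11 → (3, 'bbbbabbaab')
  12 → (2, 'bbbbbabbaab')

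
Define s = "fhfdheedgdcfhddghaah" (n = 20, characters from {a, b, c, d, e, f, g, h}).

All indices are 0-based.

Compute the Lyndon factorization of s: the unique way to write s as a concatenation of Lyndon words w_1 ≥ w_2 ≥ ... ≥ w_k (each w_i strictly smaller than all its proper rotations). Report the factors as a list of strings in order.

emit factor 1: 'fh' (i=0, period=2)
emit factor 2: 'f' (i=2, period=1)
emit factor 3: 'dhee' (i=3, period=4)
emit factor 4: 'dg' (i=7, period=2)
emit factor 5: 'd' (i=9, period=1)
emit factor 6: 'cfhddgh' (i=10, period=7)
emit factor 7: 'aah' (i=17, period=3)

["fh", "f", "dhee", "dg", "d", "cfhddgh", "aah"]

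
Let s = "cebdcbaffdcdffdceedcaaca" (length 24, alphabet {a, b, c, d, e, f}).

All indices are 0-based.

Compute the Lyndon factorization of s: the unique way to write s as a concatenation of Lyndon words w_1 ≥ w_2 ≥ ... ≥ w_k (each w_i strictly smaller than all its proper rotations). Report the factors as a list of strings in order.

["ce", "bdc", "b", "affdcdffdceedc", "aac", "a"]

emit factor 1: 'ce' (i=0, period=2)
emit factor 2: 'bdc' (i=2, period=3)
emit factor 3: 'b' (i=5, period=1)
emit factor 4: 'affdcdffdceedc' (i=6, period=14)
emit factor 5: 'aac' (i=20, period=3)
emit factor 6: 'a' (i=23, period=1)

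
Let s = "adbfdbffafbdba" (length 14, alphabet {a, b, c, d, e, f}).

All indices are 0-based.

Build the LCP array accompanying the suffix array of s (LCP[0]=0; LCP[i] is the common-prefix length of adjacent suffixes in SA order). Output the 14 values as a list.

[0, 1, 1, 0, 1, 1, 2, 0, 2, 3, 0, 1, 1, 1]

sorted suffixes:
  #0 SA[0]=13  'a'
  #1 SA[1]=0  'adbfdbffafbdba'
  #2 SA[2]=8  'afbdba'
  #3 SA[3]=12  'ba'
  #4 SA[4]=10  'bdba'
  #5 SA[5]=2  'bfdbffafbdba'
  #6 SA[6]=5  'bffafbdba'
  #7 SA[7]=11  'dba'
  #8 SA[8]=1  'dbfdbffafbdba'
  #9 SA[9]=4  'dbffafbdba'
  #10 SA[10]=7  'fafbdba'
  #11 SA[11]=9  'fbdba'
  #12 SA[12]=3  'fdbffafbdba'
  #13 SA[13]=6  'ffafbdba'

SA = [13, 0, 8, 12, 10, 2, 5, 11, 1, 4, 7, 9, 3, 6]
i: (SA[i-1],SA[i]) lcp shared
  1: (13,0) 1 'a'
  2: (0,8) 1 'a'
  3: (8,12) 0 ''
  4: (12,10) 1 'b'
  5: (10,2) 1 'b'
  6: (2,5) 2 'bf'
  7: (5,11) 0 ''
  8: (11,1) 2 'db'
  9: (1,4) 3 'dbf'
  10: (4,7) 0 ''
  11: (7,9) 1 'f'
  12: (9,3) 1 'f'
  13: (3,6) 1 'f'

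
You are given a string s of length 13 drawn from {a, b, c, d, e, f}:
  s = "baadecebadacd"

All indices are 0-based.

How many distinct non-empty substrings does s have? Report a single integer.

81

rank→(start, suffix):
  0 → (1, 'aadecebadacd')
  1 → (10, 'acd')
  2 → (8, 'adacd')
  3 → (2, 'adecebadacd')
  4 → (0, 'baadecebadacd')
  5 → (7, 'badacd')
  6 → (11, 'cd')
  7 → (5, 'cebadacd')
  8 → (12, 'd')
  9 → (9, 'dacd')
  10 → (3, 'decebadacd')
  11 → (6, 'ebadacd')
  12 → (4, 'ecebadacd')

SA = [1, 10, 8, 2, 0, 7, 11, 5, 12, 9, 3, 6, 4]
i: (SA[i-1],SA[i]) lcp shared
  1: (1,10) 1 'a'
  2: (10,8) 1 'a'
  3: (8,2) 2 'ad'
  4: (2,0) 0 ''
  5: (0,7) 2 'ba'
  6: (7,11) 0 ''
  7: (11,5) 1 'c'
  8: (5,12) 0 ''
  9: (12,9) 1 'd'
  10: (9,3) 1 'd'
  11: (3,6) 0 ''
  12: (6,4) 1 'e'

n(n+1)/2 = 13·14/2 = 91
Σ LCP = 0 + 1 + 1 + 2 + 0 + 2 + 0 + 1 + 0 + 1 + 1 + 0 + 1 = 10
distinct = 91 − 10 = 81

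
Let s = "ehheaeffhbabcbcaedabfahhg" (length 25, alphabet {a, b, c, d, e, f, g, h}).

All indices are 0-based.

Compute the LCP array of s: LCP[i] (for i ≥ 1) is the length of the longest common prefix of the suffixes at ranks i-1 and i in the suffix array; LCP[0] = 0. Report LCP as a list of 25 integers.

[0, 2, 1, 2, 1, 0, 1, 2, 1, 0, 1, 0, 0, 1, 1, 1, 0, 1, 1, 0, 0, 1, 1, 1, 2]

sorted suffixes:
  #0 SA[0]=10  'abcbcaedabfahhg'
  #1 SA[1]=18  'abfahhg'
  #2 SA[2]=15  'aedabfahhg'
  #3 SA[3]=4  'aeffhbabcbcaedabfahhg'
  #4 SA[4]=21  'ahhg'
  #5 SA[5]=9  'babcbcaedabfahhg'
  #6 SA[6]=13  'bcaedabfahhg'
  #7 SA[7]=11  'bcbcaedabfahhg'
  #8 SA[8]=19  'bfahhg'
  #9 SA[9]=14  'caedabfahhg'
  #10 SA[10]=12  'cbcaedabfahhg'
  #11 SA[11]=17  'dabfahhg'
  #12 SA[12]=3  'eaeffhbabcbcaedabfahhg'
  #13 SA[13]=16  'edabfahhg'
  #14 SA[14]=5  'effhbabcbcaedabfahhg'
  #15 SA[15]=0  'ehheaeffhbabcbcaedabfahhg'
  #16 SA[16]=20  'fahhg'
  #17 SA[17]=6  'ffhbabcbcaedabfahhg'
  #18 SA[18]=7  'fhbabcbcaedabfahhg'
  #19 SA[19]=24  'g'
  #20 SA[20]=8  'hbabcbcaedabfahhg'
  #21 SA[21]=2  'heaeffhbabcbcaedabfahhg'
  #22 SA[22]=23  'hg'
  #23 SA[23]=1  'hheaeffhbabcbcaedabfahhg'
  #24 SA[24]=22  'hhg'

SA = [10, 18, 15, 4, 21, 9, 13, 11, 19, 14, 12, 17, 3, 16, 5, 0, 20, 6, 7, 24, 8, 2, 23, 1, 22]
rank  pair      lcp
   1  s[10:],s[18:]  2  'ab'
   2  s[18:],s[15:]  1  'a'
   3  s[15:],s[4:]  2  'ae'
   4  s[4:],s[21:]  1  'a'
   5  s[21:],s[9:]  0  ''
   6  s[9:],s[13:]  1  'b'
   7  s[13:],s[11:]  2  'bc'
   8  s[11:],s[19:]  1  'b'
   9  s[19:],s[14:]  0  ''
  10  s[14:],s[12:]  1  'c'
  11  s[12:],s[17:]  0  ''
  12  s[17:],s[3:]  0  ''
  13  s[3:],s[16:]  1  'e'
  14  s[16:],s[5:]  1  'e'
  15  s[5:],s[0:]  1  'e'
  16  s[0:],s[20:]  0  ''
  17  s[20:],s[6:]  1  'f'
  18  s[6:],s[7:]  1  'f'
  19  s[7:],s[24:]  0  ''
  20  s[24:],s[8:]  0  ''
  21  s[8:],s[2:]  1  'h'
  22  s[2:],s[23:]  1  'h'
  23  s[23:],s[1:]  1  'h'
  24  s[1:],s[22:]  2  'hh'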